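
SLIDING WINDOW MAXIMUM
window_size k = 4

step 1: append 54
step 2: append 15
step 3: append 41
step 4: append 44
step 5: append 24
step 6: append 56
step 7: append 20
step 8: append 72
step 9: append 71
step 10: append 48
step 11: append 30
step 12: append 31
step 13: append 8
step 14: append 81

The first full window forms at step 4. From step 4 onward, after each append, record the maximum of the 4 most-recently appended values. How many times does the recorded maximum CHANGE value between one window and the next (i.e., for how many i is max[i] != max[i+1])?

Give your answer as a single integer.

step 1: append 54 -> window=[54] (not full yet)
step 2: append 15 -> window=[54, 15] (not full yet)
step 3: append 41 -> window=[54, 15, 41] (not full yet)
step 4: append 44 -> window=[54, 15, 41, 44] -> max=54
step 5: append 24 -> window=[15, 41, 44, 24] -> max=44
step 6: append 56 -> window=[41, 44, 24, 56] -> max=56
step 7: append 20 -> window=[44, 24, 56, 20] -> max=56
step 8: append 72 -> window=[24, 56, 20, 72] -> max=72
step 9: append 71 -> window=[56, 20, 72, 71] -> max=72
step 10: append 48 -> window=[20, 72, 71, 48] -> max=72
step 11: append 30 -> window=[72, 71, 48, 30] -> max=72
step 12: append 31 -> window=[71, 48, 30, 31] -> max=71
step 13: append 8 -> window=[48, 30, 31, 8] -> max=48
step 14: append 81 -> window=[30, 31, 8, 81] -> max=81
Recorded maximums: 54 44 56 56 72 72 72 72 71 48 81
Changes between consecutive maximums: 6

Answer: 6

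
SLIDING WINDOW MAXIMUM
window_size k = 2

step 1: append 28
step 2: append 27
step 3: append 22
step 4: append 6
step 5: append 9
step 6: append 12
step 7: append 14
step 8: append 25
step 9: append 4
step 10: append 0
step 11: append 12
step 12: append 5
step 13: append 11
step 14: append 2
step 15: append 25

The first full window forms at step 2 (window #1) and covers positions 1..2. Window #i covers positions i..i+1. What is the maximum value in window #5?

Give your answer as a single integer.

step 1: append 28 -> window=[28] (not full yet)
step 2: append 27 -> window=[28, 27] -> max=28
step 3: append 22 -> window=[27, 22] -> max=27
step 4: append 6 -> window=[22, 6] -> max=22
step 5: append 9 -> window=[6, 9] -> max=9
step 6: append 12 -> window=[9, 12] -> max=12
Window #5 max = 12

Answer: 12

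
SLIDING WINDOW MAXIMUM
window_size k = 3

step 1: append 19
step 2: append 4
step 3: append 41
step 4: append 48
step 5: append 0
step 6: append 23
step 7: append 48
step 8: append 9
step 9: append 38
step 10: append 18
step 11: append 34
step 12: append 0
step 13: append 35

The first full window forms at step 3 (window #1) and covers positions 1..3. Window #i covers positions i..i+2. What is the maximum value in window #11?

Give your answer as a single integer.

step 1: append 19 -> window=[19] (not full yet)
step 2: append 4 -> window=[19, 4] (not full yet)
step 3: append 41 -> window=[19, 4, 41] -> max=41
step 4: append 48 -> window=[4, 41, 48] -> max=48
step 5: append 0 -> window=[41, 48, 0] -> max=48
step 6: append 23 -> window=[48, 0, 23] -> max=48
step 7: append 48 -> window=[0, 23, 48] -> max=48
step 8: append 9 -> window=[23, 48, 9] -> max=48
step 9: append 38 -> window=[48, 9, 38] -> max=48
step 10: append 18 -> window=[9, 38, 18] -> max=38
step 11: append 34 -> window=[38, 18, 34] -> max=38
step 12: append 0 -> window=[18, 34, 0] -> max=34
step 13: append 35 -> window=[34, 0, 35] -> max=35
Window #11 max = 35

Answer: 35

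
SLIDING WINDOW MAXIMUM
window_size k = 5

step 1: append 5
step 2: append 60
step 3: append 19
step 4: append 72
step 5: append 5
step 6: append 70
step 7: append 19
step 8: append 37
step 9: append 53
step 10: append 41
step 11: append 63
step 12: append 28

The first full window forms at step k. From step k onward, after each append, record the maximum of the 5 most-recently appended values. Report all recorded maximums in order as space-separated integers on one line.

Answer: 72 72 72 72 70 70 63 63

Derivation:
step 1: append 5 -> window=[5] (not full yet)
step 2: append 60 -> window=[5, 60] (not full yet)
step 3: append 19 -> window=[5, 60, 19] (not full yet)
step 4: append 72 -> window=[5, 60, 19, 72] (not full yet)
step 5: append 5 -> window=[5, 60, 19, 72, 5] -> max=72
step 6: append 70 -> window=[60, 19, 72, 5, 70] -> max=72
step 7: append 19 -> window=[19, 72, 5, 70, 19] -> max=72
step 8: append 37 -> window=[72, 5, 70, 19, 37] -> max=72
step 9: append 53 -> window=[5, 70, 19, 37, 53] -> max=70
step 10: append 41 -> window=[70, 19, 37, 53, 41] -> max=70
step 11: append 63 -> window=[19, 37, 53, 41, 63] -> max=63
step 12: append 28 -> window=[37, 53, 41, 63, 28] -> max=63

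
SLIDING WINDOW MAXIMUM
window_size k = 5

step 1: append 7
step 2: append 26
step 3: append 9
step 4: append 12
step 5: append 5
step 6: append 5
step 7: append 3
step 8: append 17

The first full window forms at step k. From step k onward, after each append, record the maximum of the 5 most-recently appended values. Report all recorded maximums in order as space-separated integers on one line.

step 1: append 7 -> window=[7] (not full yet)
step 2: append 26 -> window=[7, 26] (not full yet)
step 3: append 9 -> window=[7, 26, 9] (not full yet)
step 4: append 12 -> window=[7, 26, 9, 12] (not full yet)
step 5: append 5 -> window=[7, 26, 9, 12, 5] -> max=26
step 6: append 5 -> window=[26, 9, 12, 5, 5] -> max=26
step 7: append 3 -> window=[9, 12, 5, 5, 3] -> max=12
step 8: append 17 -> window=[12, 5, 5, 3, 17] -> max=17

Answer: 26 26 12 17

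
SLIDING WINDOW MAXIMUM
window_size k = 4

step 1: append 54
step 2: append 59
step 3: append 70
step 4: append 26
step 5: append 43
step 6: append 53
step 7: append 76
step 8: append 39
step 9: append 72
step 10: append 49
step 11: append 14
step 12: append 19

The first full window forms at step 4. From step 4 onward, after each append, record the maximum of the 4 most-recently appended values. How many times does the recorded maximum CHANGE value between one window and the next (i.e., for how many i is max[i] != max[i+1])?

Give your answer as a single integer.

Answer: 2

Derivation:
step 1: append 54 -> window=[54] (not full yet)
step 2: append 59 -> window=[54, 59] (not full yet)
step 3: append 70 -> window=[54, 59, 70] (not full yet)
step 4: append 26 -> window=[54, 59, 70, 26] -> max=70
step 5: append 43 -> window=[59, 70, 26, 43] -> max=70
step 6: append 53 -> window=[70, 26, 43, 53] -> max=70
step 7: append 76 -> window=[26, 43, 53, 76] -> max=76
step 8: append 39 -> window=[43, 53, 76, 39] -> max=76
step 9: append 72 -> window=[53, 76, 39, 72] -> max=76
step 10: append 49 -> window=[76, 39, 72, 49] -> max=76
step 11: append 14 -> window=[39, 72, 49, 14] -> max=72
step 12: append 19 -> window=[72, 49, 14, 19] -> max=72
Recorded maximums: 70 70 70 76 76 76 76 72 72
Changes between consecutive maximums: 2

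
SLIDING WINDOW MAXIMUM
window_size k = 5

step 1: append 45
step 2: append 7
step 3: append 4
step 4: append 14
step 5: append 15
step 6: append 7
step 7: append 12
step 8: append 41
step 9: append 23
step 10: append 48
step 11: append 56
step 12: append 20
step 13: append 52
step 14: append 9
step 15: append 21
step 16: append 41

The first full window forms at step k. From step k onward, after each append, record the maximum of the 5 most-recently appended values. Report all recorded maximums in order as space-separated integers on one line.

Answer: 45 15 15 41 41 48 56 56 56 56 56 52

Derivation:
step 1: append 45 -> window=[45] (not full yet)
step 2: append 7 -> window=[45, 7] (not full yet)
step 3: append 4 -> window=[45, 7, 4] (not full yet)
step 4: append 14 -> window=[45, 7, 4, 14] (not full yet)
step 5: append 15 -> window=[45, 7, 4, 14, 15] -> max=45
step 6: append 7 -> window=[7, 4, 14, 15, 7] -> max=15
step 7: append 12 -> window=[4, 14, 15, 7, 12] -> max=15
step 8: append 41 -> window=[14, 15, 7, 12, 41] -> max=41
step 9: append 23 -> window=[15, 7, 12, 41, 23] -> max=41
step 10: append 48 -> window=[7, 12, 41, 23, 48] -> max=48
step 11: append 56 -> window=[12, 41, 23, 48, 56] -> max=56
step 12: append 20 -> window=[41, 23, 48, 56, 20] -> max=56
step 13: append 52 -> window=[23, 48, 56, 20, 52] -> max=56
step 14: append 9 -> window=[48, 56, 20, 52, 9] -> max=56
step 15: append 21 -> window=[56, 20, 52, 9, 21] -> max=56
step 16: append 41 -> window=[20, 52, 9, 21, 41] -> max=52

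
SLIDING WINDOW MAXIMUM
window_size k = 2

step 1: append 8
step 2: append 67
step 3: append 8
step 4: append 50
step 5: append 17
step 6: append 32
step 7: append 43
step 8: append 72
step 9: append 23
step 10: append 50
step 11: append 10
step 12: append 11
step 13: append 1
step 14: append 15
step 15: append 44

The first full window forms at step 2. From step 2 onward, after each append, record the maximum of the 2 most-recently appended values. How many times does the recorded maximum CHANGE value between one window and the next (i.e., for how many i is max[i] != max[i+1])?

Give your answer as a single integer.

step 1: append 8 -> window=[8] (not full yet)
step 2: append 67 -> window=[8, 67] -> max=67
step 3: append 8 -> window=[67, 8] -> max=67
step 4: append 50 -> window=[8, 50] -> max=50
step 5: append 17 -> window=[50, 17] -> max=50
step 6: append 32 -> window=[17, 32] -> max=32
step 7: append 43 -> window=[32, 43] -> max=43
step 8: append 72 -> window=[43, 72] -> max=72
step 9: append 23 -> window=[72, 23] -> max=72
step 10: append 50 -> window=[23, 50] -> max=50
step 11: append 10 -> window=[50, 10] -> max=50
step 12: append 11 -> window=[10, 11] -> max=11
step 13: append 1 -> window=[11, 1] -> max=11
step 14: append 15 -> window=[1, 15] -> max=15
step 15: append 44 -> window=[15, 44] -> max=44
Recorded maximums: 67 67 50 50 32 43 72 72 50 50 11 11 15 44
Changes between consecutive maximums: 8

Answer: 8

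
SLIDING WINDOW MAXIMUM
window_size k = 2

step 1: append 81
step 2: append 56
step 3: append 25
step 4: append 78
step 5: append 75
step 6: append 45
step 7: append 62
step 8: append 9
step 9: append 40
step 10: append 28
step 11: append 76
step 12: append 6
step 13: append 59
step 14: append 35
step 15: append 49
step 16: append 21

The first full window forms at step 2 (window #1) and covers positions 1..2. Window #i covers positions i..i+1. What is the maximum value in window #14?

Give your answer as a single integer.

Answer: 49

Derivation:
step 1: append 81 -> window=[81] (not full yet)
step 2: append 56 -> window=[81, 56] -> max=81
step 3: append 25 -> window=[56, 25] -> max=56
step 4: append 78 -> window=[25, 78] -> max=78
step 5: append 75 -> window=[78, 75] -> max=78
step 6: append 45 -> window=[75, 45] -> max=75
step 7: append 62 -> window=[45, 62] -> max=62
step 8: append 9 -> window=[62, 9] -> max=62
step 9: append 40 -> window=[9, 40] -> max=40
step 10: append 28 -> window=[40, 28] -> max=40
step 11: append 76 -> window=[28, 76] -> max=76
step 12: append 6 -> window=[76, 6] -> max=76
step 13: append 59 -> window=[6, 59] -> max=59
step 14: append 35 -> window=[59, 35] -> max=59
step 15: append 49 -> window=[35, 49] -> max=49
Window #14 max = 49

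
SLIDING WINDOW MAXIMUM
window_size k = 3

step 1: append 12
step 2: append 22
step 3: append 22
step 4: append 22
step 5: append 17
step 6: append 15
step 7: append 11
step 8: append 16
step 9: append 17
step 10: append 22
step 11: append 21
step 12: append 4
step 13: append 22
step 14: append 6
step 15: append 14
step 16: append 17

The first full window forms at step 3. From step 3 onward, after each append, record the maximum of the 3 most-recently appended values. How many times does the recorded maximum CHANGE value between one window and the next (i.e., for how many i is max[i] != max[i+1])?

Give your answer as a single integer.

step 1: append 12 -> window=[12] (not full yet)
step 2: append 22 -> window=[12, 22] (not full yet)
step 3: append 22 -> window=[12, 22, 22] -> max=22
step 4: append 22 -> window=[22, 22, 22] -> max=22
step 5: append 17 -> window=[22, 22, 17] -> max=22
step 6: append 15 -> window=[22, 17, 15] -> max=22
step 7: append 11 -> window=[17, 15, 11] -> max=17
step 8: append 16 -> window=[15, 11, 16] -> max=16
step 9: append 17 -> window=[11, 16, 17] -> max=17
step 10: append 22 -> window=[16, 17, 22] -> max=22
step 11: append 21 -> window=[17, 22, 21] -> max=22
step 12: append 4 -> window=[22, 21, 4] -> max=22
step 13: append 22 -> window=[21, 4, 22] -> max=22
step 14: append 6 -> window=[4, 22, 6] -> max=22
step 15: append 14 -> window=[22, 6, 14] -> max=22
step 16: append 17 -> window=[6, 14, 17] -> max=17
Recorded maximums: 22 22 22 22 17 16 17 22 22 22 22 22 22 17
Changes between consecutive maximums: 5

Answer: 5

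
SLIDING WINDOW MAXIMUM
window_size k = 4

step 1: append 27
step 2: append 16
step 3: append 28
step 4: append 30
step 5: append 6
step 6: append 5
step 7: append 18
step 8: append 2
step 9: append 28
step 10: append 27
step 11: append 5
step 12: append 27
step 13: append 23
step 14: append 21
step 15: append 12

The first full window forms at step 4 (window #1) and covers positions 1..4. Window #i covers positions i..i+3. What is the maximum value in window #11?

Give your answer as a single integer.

Answer: 27

Derivation:
step 1: append 27 -> window=[27] (not full yet)
step 2: append 16 -> window=[27, 16] (not full yet)
step 3: append 28 -> window=[27, 16, 28] (not full yet)
step 4: append 30 -> window=[27, 16, 28, 30] -> max=30
step 5: append 6 -> window=[16, 28, 30, 6] -> max=30
step 6: append 5 -> window=[28, 30, 6, 5] -> max=30
step 7: append 18 -> window=[30, 6, 5, 18] -> max=30
step 8: append 2 -> window=[6, 5, 18, 2] -> max=18
step 9: append 28 -> window=[5, 18, 2, 28] -> max=28
step 10: append 27 -> window=[18, 2, 28, 27] -> max=28
step 11: append 5 -> window=[2, 28, 27, 5] -> max=28
step 12: append 27 -> window=[28, 27, 5, 27] -> max=28
step 13: append 23 -> window=[27, 5, 27, 23] -> max=27
step 14: append 21 -> window=[5, 27, 23, 21] -> max=27
Window #11 max = 27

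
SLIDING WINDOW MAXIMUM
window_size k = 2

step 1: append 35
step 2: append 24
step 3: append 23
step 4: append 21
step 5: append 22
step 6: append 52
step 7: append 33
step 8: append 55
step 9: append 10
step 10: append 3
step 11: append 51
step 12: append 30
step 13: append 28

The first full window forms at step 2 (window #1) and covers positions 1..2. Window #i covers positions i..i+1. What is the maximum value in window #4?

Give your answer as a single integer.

Answer: 22

Derivation:
step 1: append 35 -> window=[35] (not full yet)
step 2: append 24 -> window=[35, 24] -> max=35
step 3: append 23 -> window=[24, 23] -> max=24
step 4: append 21 -> window=[23, 21] -> max=23
step 5: append 22 -> window=[21, 22] -> max=22
Window #4 max = 22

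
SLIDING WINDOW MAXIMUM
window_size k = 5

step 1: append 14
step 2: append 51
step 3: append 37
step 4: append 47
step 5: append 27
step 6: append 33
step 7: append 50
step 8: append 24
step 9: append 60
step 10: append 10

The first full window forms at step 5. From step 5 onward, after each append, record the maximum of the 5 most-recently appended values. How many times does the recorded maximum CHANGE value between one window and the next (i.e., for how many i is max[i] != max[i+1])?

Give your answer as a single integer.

step 1: append 14 -> window=[14] (not full yet)
step 2: append 51 -> window=[14, 51] (not full yet)
step 3: append 37 -> window=[14, 51, 37] (not full yet)
step 4: append 47 -> window=[14, 51, 37, 47] (not full yet)
step 5: append 27 -> window=[14, 51, 37, 47, 27] -> max=51
step 6: append 33 -> window=[51, 37, 47, 27, 33] -> max=51
step 7: append 50 -> window=[37, 47, 27, 33, 50] -> max=50
step 8: append 24 -> window=[47, 27, 33, 50, 24] -> max=50
step 9: append 60 -> window=[27, 33, 50, 24, 60] -> max=60
step 10: append 10 -> window=[33, 50, 24, 60, 10] -> max=60
Recorded maximums: 51 51 50 50 60 60
Changes between consecutive maximums: 2

Answer: 2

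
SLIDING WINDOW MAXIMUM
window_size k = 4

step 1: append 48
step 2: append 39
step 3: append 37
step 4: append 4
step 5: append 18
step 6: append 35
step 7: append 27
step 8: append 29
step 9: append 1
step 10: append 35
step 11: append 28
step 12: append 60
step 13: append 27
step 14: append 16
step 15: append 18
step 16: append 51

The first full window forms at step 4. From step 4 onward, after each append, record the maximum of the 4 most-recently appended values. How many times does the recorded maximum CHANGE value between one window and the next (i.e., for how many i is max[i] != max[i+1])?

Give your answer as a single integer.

Answer: 5

Derivation:
step 1: append 48 -> window=[48] (not full yet)
step 2: append 39 -> window=[48, 39] (not full yet)
step 3: append 37 -> window=[48, 39, 37] (not full yet)
step 4: append 4 -> window=[48, 39, 37, 4] -> max=48
step 5: append 18 -> window=[39, 37, 4, 18] -> max=39
step 6: append 35 -> window=[37, 4, 18, 35] -> max=37
step 7: append 27 -> window=[4, 18, 35, 27] -> max=35
step 8: append 29 -> window=[18, 35, 27, 29] -> max=35
step 9: append 1 -> window=[35, 27, 29, 1] -> max=35
step 10: append 35 -> window=[27, 29, 1, 35] -> max=35
step 11: append 28 -> window=[29, 1, 35, 28] -> max=35
step 12: append 60 -> window=[1, 35, 28, 60] -> max=60
step 13: append 27 -> window=[35, 28, 60, 27] -> max=60
step 14: append 16 -> window=[28, 60, 27, 16] -> max=60
step 15: append 18 -> window=[60, 27, 16, 18] -> max=60
step 16: append 51 -> window=[27, 16, 18, 51] -> max=51
Recorded maximums: 48 39 37 35 35 35 35 35 60 60 60 60 51
Changes between consecutive maximums: 5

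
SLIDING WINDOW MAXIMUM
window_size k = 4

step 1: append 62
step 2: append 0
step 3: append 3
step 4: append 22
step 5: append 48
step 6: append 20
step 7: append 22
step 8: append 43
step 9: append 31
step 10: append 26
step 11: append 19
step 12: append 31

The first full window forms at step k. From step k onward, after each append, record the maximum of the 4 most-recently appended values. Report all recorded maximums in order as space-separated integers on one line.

Answer: 62 48 48 48 48 43 43 43 31

Derivation:
step 1: append 62 -> window=[62] (not full yet)
step 2: append 0 -> window=[62, 0] (not full yet)
step 3: append 3 -> window=[62, 0, 3] (not full yet)
step 4: append 22 -> window=[62, 0, 3, 22] -> max=62
step 5: append 48 -> window=[0, 3, 22, 48] -> max=48
step 6: append 20 -> window=[3, 22, 48, 20] -> max=48
step 7: append 22 -> window=[22, 48, 20, 22] -> max=48
step 8: append 43 -> window=[48, 20, 22, 43] -> max=48
step 9: append 31 -> window=[20, 22, 43, 31] -> max=43
step 10: append 26 -> window=[22, 43, 31, 26] -> max=43
step 11: append 19 -> window=[43, 31, 26, 19] -> max=43
step 12: append 31 -> window=[31, 26, 19, 31] -> max=31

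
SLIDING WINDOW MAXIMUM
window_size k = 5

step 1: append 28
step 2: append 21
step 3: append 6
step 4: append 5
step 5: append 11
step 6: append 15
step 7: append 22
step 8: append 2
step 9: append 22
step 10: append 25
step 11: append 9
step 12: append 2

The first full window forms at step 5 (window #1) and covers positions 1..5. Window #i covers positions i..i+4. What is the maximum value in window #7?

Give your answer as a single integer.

step 1: append 28 -> window=[28] (not full yet)
step 2: append 21 -> window=[28, 21] (not full yet)
step 3: append 6 -> window=[28, 21, 6] (not full yet)
step 4: append 5 -> window=[28, 21, 6, 5] (not full yet)
step 5: append 11 -> window=[28, 21, 6, 5, 11] -> max=28
step 6: append 15 -> window=[21, 6, 5, 11, 15] -> max=21
step 7: append 22 -> window=[6, 5, 11, 15, 22] -> max=22
step 8: append 2 -> window=[5, 11, 15, 22, 2] -> max=22
step 9: append 22 -> window=[11, 15, 22, 2, 22] -> max=22
step 10: append 25 -> window=[15, 22, 2, 22, 25] -> max=25
step 11: append 9 -> window=[22, 2, 22, 25, 9] -> max=25
Window #7 max = 25

Answer: 25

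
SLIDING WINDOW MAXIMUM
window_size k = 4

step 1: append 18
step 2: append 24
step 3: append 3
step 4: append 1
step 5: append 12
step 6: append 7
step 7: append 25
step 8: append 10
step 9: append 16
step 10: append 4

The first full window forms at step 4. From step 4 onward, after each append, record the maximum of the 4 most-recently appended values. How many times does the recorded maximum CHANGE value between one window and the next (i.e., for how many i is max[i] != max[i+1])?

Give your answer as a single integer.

step 1: append 18 -> window=[18] (not full yet)
step 2: append 24 -> window=[18, 24] (not full yet)
step 3: append 3 -> window=[18, 24, 3] (not full yet)
step 4: append 1 -> window=[18, 24, 3, 1] -> max=24
step 5: append 12 -> window=[24, 3, 1, 12] -> max=24
step 6: append 7 -> window=[3, 1, 12, 7] -> max=12
step 7: append 25 -> window=[1, 12, 7, 25] -> max=25
step 8: append 10 -> window=[12, 7, 25, 10] -> max=25
step 9: append 16 -> window=[7, 25, 10, 16] -> max=25
step 10: append 4 -> window=[25, 10, 16, 4] -> max=25
Recorded maximums: 24 24 12 25 25 25 25
Changes between consecutive maximums: 2

Answer: 2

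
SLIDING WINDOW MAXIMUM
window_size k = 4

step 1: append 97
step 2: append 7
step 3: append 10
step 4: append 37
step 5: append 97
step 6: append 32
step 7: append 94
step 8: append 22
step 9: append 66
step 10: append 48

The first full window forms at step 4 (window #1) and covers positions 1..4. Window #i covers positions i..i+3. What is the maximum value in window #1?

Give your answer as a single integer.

Answer: 97

Derivation:
step 1: append 97 -> window=[97] (not full yet)
step 2: append 7 -> window=[97, 7] (not full yet)
step 3: append 10 -> window=[97, 7, 10] (not full yet)
step 4: append 37 -> window=[97, 7, 10, 37] -> max=97
Window #1 max = 97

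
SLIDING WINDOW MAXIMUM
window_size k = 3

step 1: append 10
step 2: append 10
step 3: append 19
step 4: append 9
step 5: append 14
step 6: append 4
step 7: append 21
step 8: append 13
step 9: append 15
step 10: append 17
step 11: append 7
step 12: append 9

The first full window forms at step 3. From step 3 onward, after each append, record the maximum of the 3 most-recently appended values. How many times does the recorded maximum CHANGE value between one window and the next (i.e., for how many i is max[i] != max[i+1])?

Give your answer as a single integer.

step 1: append 10 -> window=[10] (not full yet)
step 2: append 10 -> window=[10, 10] (not full yet)
step 3: append 19 -> window=[10, 10, 19] -> max=19
step 4: append 9 -> window=[10, 19, 9] -> max=19
step 5: append 14 -> window=[19, 9, 14] -> max=19
step 6: append 4 -> window=[9, 14, 4] -> max=14
step 7: append 21 -> window=[14, 4, 21] -> max=21
step 8: append 13 -> window=[4, 21, 13] -> max=21
step 9: append 15 -> window=[21, 13, 15] -> max=21
step 10: append 17 -> window=[13, 15, 17] -> max=17
step 11: append 7 -> window=[15, 17, 7] -> max=17
step 12: append 9 -> window=[17, 7, 9] -> max=17
Recorded maximums: 19 19 19 14 21 21 21 17 17 17
Changes between consecutive maximums: 3

Answer: 3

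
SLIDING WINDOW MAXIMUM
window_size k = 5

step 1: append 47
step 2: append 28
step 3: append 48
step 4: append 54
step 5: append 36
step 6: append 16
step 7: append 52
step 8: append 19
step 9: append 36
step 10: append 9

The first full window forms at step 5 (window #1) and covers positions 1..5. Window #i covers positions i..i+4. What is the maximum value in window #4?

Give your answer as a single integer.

Answer: 54

Derivation:
step 1: append 47 -> window=[47] (not full yet)
step 2: append 28 -> window=[47, 28] (not full yet)
step 3: append 48 -> window=[47, 28, 48] (not full yet)
step 4: append 54 -> window=[47, 28, 48, 54] (not full yet)
step 5: append 36 -> window=[47, 28, 48, 54, 36] -> max=54
step 6: append 16 -> window=[28, 48, 54, 36, 16] -> max=54
step 7: append 52 -> window=[48, 54, 36, 16, 52] -> max=54
step 8: append 19 -> window=[54, 36, 16, 52, 19] -> max=54
Window #4 max = 54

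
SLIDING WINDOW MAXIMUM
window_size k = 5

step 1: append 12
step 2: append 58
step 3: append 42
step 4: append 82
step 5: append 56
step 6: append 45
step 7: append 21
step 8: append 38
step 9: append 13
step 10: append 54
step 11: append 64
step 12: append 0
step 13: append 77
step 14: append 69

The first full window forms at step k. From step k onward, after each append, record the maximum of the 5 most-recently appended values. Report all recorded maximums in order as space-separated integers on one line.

Answer: 82 82 82 82 56 54 64 64 77 77

Derivation:
step 1: append 12 -> window=[12] (not full yet)
step 2: append 58 -> window=[12, 58] (not full yet)
step 3: append 42 -> window=[12, 58, 42] (not full yet)
step 4: append 82 -> window=[12, 58, 42, 82] (not full yet)
step 5: append 56 -> window=[12, 58, 42, 82, 56] -> max=82
step 6: append 45 -> window=[58, 42, 82, 56, 45] -> max=82
step 7: append 21 -> window=[42, 82, 56, 45, 21] -> max=82
step 8: append 38 -> window=[82, 56, 45, 21, 38] -> max=82
step 9: append 13 -> window=[56, 45, 21, 38, 13] -> max=56
step 10: append 54 -> window=[45, 21, 38, 13, 54] -> max=54
step 11: append 64 -> window=[21, 38, 13, 54, 64] -> max=64
step 12: append 0 -> window=[38, 13, 54, 64, 0] -> max=64
step 13: append 77 -> window=[13, 54, 64, 0, 77] -> max=77
step 14: append 69 -> window=[54, 64, 0, 77, 69] -> max=77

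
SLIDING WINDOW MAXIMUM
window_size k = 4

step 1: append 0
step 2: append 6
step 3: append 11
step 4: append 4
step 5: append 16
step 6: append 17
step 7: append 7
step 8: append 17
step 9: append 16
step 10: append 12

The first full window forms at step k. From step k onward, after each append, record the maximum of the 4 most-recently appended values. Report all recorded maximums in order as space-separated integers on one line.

step 1: append 0 -> window=[0] (not full yet)
step 2: append 6 -> window=[0, 6] (not full yet)
step 3: append 11 -> window=[0, 6, 11] (not full yet)
step 4: append 4 -> window=[0, 6, 11, 4] -> max=11
step 5: append 16 -> window=[6, 11, 4, 16] -> max=16
step 6: append 17 -> window=[11, 4, 16, 17] -> max=17
step 7: append 7 -> window=[4, 16, 17, 7] -> max=17
step 8: append 17 -> window=[16, 17, 7, 17] -> max=17
step 9: append 16 -> window=[17, 7, 17, 16] -> max=17
step 10: append 12 -> window=[7, 17, 16, 12] -> max=17

Answer: 11 16 17 17 17 17 17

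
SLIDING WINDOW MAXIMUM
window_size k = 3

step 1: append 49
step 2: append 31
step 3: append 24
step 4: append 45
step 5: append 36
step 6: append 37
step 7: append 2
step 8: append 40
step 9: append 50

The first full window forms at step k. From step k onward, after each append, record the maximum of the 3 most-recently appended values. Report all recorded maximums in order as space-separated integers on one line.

Answer: 49 45 45 45 37 40 50

Derivation:
step 1: append 49 -> window=[49] (not full yet)
step 2: append 31 -> window=[49, 31] (not full yet)
step 3: append 24 -> window=[49, 31, 24] -> max=49
step 4: append 45 -> window=[31, 24, 45] -> max=45
step 5: append 36 -> window=[24, 45, 36] -> max=45
step 6: append 37 -> window=[45, 36, 37] -> max=45
step 7: append 2 -> window=[36, 37, 2] -> max=37
step 8: append 40 -> window=[37, 2, 40] -> max=40
step 9: append 50 -> window=[2, 40, 50] -> max=50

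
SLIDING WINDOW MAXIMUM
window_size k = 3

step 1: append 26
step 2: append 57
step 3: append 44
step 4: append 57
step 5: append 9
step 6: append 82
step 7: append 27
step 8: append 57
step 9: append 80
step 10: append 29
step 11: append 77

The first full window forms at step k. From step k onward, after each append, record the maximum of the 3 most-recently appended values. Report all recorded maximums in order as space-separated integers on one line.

step 1: append 26 -> window=[26] (not full yet)
step 2: append 57 -> window=[26, 57] (not full yet)
step 3: append 44 -> window=[26, 57, 44] -> max=57
step 4: append 57 -> window=[57, 44, 57] -> max=57
step 5: append 9 -> window=[44, 57, 9] -> max=57
step 6: append 82 -> window=[57, 9, 82] -> max=82
step 7: append 27 -> window=[9, 82, 27] -> max=82
step 8: append 57 -> window=[82, 27, 57] -> max=82
step 9: append 80 -> window=[27, 57, 80] -> max=80
step 10: append 29 -> window=[57, 80, 29] -> max=80
step 11: append 77 -> window=[80, 29, 77] -> max=80

Answer: 57 57 57 82 82 82 80 80 80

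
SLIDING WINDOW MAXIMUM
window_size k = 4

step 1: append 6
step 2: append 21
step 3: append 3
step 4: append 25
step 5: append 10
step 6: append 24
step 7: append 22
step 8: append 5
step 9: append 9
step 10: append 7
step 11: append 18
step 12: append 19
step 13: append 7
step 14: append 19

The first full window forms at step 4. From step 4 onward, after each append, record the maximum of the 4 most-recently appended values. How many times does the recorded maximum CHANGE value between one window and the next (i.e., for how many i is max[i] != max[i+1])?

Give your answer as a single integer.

Answer: 4

Derivation:
step 1: append 6 -> window=[6] (not full yet)
step 2: append 21 -> window=[6, 21] (not full yet)
step 3: append 3 -> window=[6, 21, 3] (not full yet)
step 4: append 25 -> window=[6, 21, 3, 25] -> max=25
step 5: append 10 -> window=[21, 3, 25, 10] -> max=25
step 6: append 24 -> window=[3, 25, 10, 24] -> max=25
step 7: append 22 -> window=[25, 10, 24, 22] -> max=25
step 8: append 5 -> window=[10, 24, 22, 5] -> max=24
step 9: append 9 -> window=[24, 22, 5, 9] -> max=24
step 10: append 7 -> window=[22, 5, 9, 7] -> max=22
step 11: append 18 -> window=[5, 9, 7, 18] -> max=18
step 12: append 19 -> window=[9, 7, 18, 19] -> max=19
step 13: append 7 -> window=[7, 18, 19, 7] -> max=19
step 14: append 19 -> window=[18, 19, 7, 19] -> max=19
Recorded maximums: 25 25 25 25 24 24 22 18 19 19 19
Changes between consecutive maximums: 4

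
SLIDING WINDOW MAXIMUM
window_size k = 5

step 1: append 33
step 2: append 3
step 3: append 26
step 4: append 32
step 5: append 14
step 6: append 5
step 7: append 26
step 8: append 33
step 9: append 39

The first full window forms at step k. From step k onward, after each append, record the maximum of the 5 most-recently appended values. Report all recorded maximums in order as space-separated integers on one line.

Answer: 33 32 32 33 39

Derivation:
step 1: append 33 -> window=[33] (not full yet)
step 2: append 3 -> window=[33, 3] (not full yet)
step 3: append 26 -> window=[33, 3, 26] (not full yet)
step 4: append 32 -> window=[33, 3, 26, 32] (not full yet)
step 5: append 14 -> window=[33, 3, 26, 32, 14] -> max=33
step 6: append 5 -> window=[3, 26, 32, 14, 5] -> max=32
step 7: append 26 -> window=[26, 32, 14, 5, 26] -> max=32
step 8: append 33 -> window=[32, 14, 5, 26, 33] -> max=33
step 9: append 39 -> window=[14, 5, 26, 33, 39] -> max=39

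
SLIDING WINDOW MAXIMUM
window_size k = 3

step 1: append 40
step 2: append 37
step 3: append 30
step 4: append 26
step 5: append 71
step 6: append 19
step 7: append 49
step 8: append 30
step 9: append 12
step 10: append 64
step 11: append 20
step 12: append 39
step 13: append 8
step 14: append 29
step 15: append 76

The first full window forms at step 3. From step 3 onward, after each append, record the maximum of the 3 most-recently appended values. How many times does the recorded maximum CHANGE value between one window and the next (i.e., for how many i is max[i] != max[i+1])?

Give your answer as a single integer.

Answer: 6

Derivation:
step 1: append 40 -> window=[40] (not full yet)
step 2: append 37 -> window=[40, 37] (not full yet)
step 3: append 30 -> window=[40, 37, 30] -> max=40
step 4: append 26 -> window=[37, 30, 26] -> max=37
step 5: append 71 -> window=[30, 26, 71] -> max=71
step 6: append 19 -> window=[26, 71, 19] -> max=71
step 7: append 49 -> window=[71, 19, 49] -> max=71
step 8: append 30 -> window=[19, 49, 30] -> max=49
step 9: append 12 -> window=[49, 30, 12] -> max=49
step 10: append 64 -> window=[30, 12, 64] -> max=64
step 11: append 20 -> window=[12, 64, 20] -> max=64
step 12: append 39 -> window=[64, 20, 39] -> max=64
step 13: append 8 -> window=[20, 39, 8] -> max=39
step 14: append 29 -> window=[39, 8, 29] -> max=39
step 15: append 76 -> window=[8, 29, 76] -> max=76
Recorded maximums: 40 37 71 71 71 49 49 64 64 64 39 39 76
Changes between consecutive maximums: 6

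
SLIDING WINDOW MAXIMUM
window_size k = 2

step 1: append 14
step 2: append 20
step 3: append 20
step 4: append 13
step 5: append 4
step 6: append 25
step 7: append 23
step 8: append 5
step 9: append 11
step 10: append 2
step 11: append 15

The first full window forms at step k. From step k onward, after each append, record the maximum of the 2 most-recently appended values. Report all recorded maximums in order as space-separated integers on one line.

step 1: append 14 -> window=[14] (not full yet)
step 2: append 20 -> window=[14, 20] -> max=20
step 3: append 20 -> window=[20, 20] -> max=20
step 4: append 13 -> window=[20, 13] -> max=20
step 5: append 4 -> window=[13, 4] -> max=13
step 6: append 25 -> window=[4, 25] -> max=25
step 7: append 23 -> window=[25, 23] -> max=25
step 8: append 5 -> window=[23, 5] -> max=23
step 9: append 11 -> window=[5, 11] -> max=11
step 10: append 2 -> window=[11, 2] -> max=11
step 11: append 15 -> window=[2, 15] -> max=15

Answer: 20 20 20 13 25 25 23 11 11 15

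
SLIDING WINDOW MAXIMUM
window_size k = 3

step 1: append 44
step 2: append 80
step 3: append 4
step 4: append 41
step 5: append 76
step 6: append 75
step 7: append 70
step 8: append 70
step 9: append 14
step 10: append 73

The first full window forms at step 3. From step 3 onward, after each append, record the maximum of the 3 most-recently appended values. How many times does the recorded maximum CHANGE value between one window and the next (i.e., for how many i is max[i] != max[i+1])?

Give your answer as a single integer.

Answer: 4

Derivation:
step 1: append 44 -> window=[44] (not full yet)
step 2: append 80 -> window=[44, 80] (not full yet)
step 3: append 4 -> window=[44, 80, 4] -> max=80
step 4: append 41 -> window=[80, 4, 41] -> max=80
step 5: append 76 -> window=[4, 41, 76] -> max=76
step 6: append 75 -> window=[41, 76, 75] -> max=76
step 7: append 70 -> window=[76, 75, 70] -> max=76
step 8: append 70 -> window=[75, 70, 70] -> max=75
step 9: append 14 -> window=[70, 70, 14] -> max=70
step 10: append 73 -> window=[70, 14, 73] -> max=73
Recorded maximums: 80 80 76 76 76 75 70 73
Changes between consecutive maximums: 4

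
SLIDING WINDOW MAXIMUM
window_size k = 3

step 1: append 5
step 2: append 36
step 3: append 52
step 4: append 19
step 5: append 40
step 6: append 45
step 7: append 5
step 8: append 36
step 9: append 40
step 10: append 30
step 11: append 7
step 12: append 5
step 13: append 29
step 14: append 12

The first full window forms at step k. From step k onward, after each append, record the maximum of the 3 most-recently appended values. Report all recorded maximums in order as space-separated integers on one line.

step 1: append 5 -> window=[5] (not full yet)
step 2: append 36 -> window=[5, 36] (not full yet)
step 3: append 52 -> window=[5, 36, 52] -> max=52
step 4: append 19 -> window=[36, 52, 19] -> max=52
step 5: append 40 -> window=[52, 19, 40] -> max=52
step 6: append 45 -> window=[19, 40, 45] -> max=45
step 7: append 5 -> window=[40, 45, 5] -> max=45
step 8: append 36 -> window=[45, 5, 36] -> max=45
step 9: append 40 -> window=[5, 36, 40] -> max=40
step 10: append 30 -> window=[36, 40, 30] -> max=40
step 11: append 7 -> window=[40, 30, 7] -> max=40
step 12: append 5 -> window=[30, 7, 5] -> max=30
step 13: append 29 -> window=[7, 5, 29] -> max=29
step 14: append 12 -> window=[5, 29, 12] -> max=29

Answer: 52 52 52 45 45 45 40 40 40 30 29 29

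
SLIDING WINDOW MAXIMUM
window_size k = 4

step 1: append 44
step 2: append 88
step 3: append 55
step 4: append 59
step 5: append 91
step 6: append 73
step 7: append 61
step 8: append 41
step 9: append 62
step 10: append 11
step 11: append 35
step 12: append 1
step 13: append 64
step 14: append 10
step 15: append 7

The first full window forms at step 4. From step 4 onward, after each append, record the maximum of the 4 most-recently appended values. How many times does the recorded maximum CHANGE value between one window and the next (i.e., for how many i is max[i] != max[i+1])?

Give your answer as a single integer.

step 1: append 44 -> window=[44] (not full yet)
step 2: append 88 -> window=[44, 88] (not full yet)
step 3: append 55 -> window=[44, 88, 55] (not full yet)
step 4: append 59 -> window=[44, 88, 55, 59] -> max=88
step 5: append 91 -> window=[88, 55, 59, 91] -> max=91
step 6: append 73 -> window=[55, 59, 91, 73] -> max=91
step 7: append 61 -> window=[59, 91, 73, 61] -> max=91
step 8: append 41 -> window=[91, 73, 61, 41] -> max=91
step 9: append 62 -> window=[73, 61, 41, 62] -> max=73
step 10: append 11 -> window=[61, 41, 62, 11] -> max=62
step 11: append 35 -> window=[41, 62, 11, 35] -> max=62
step 12: append 1 -> window=[62, 11, 35, 1] -> max=62
step 13: append 64 -> window=[11, 35, 1, 64] -> max=64
step 14: append 10 -> window=[35, 1, 64, 10] -> max=64
step 15: append 7 -> window=[1, 64, 10, 7] -> max=64
Recorded maximums: 88 91 91 91 91 73 62 62 62 64 64 64
Changes between consecutive maximums: 4

Answer: 4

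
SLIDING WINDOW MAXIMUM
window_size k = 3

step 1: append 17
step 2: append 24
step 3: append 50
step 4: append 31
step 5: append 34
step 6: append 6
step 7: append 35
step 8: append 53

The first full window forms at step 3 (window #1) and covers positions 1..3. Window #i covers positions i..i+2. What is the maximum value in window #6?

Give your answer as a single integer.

step 1: append 17 -> window=[17] (not full yet)
step 2: append 24 -> window=[17, 24] (not full yet)
step 3: append 50 -> window=[17, 24, 50] -> max=50
step 4: append 31 -> window=[24, 50, 31] -> max=50
step 5: append 34 -> window=[50, 31, 34] -> max=50
step 6: append 6 -> window=[31, 34, 6] -> max=34
step 7: append 35 -> window=[34, 6, 35] -> max=35
step 8: append 53 -> window=[6, 35, 53] -> max=53
Window #6 max = 53

Answer: 53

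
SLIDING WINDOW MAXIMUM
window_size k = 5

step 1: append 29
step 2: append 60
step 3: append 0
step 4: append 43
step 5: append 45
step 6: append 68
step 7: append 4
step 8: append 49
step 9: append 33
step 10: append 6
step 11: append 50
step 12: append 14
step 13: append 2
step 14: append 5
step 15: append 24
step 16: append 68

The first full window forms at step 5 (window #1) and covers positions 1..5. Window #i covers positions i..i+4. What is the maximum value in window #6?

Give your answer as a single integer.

Answer: 68

Derivation:
step 1: append 29 -> window=[29] (not full yet)
step 2: append 60 -> window=[29, 60] (not full yet)
step 3: append 0 -> window=[29, 60, 0] (not full yet)
step 4: append 43 -> window=[29, 60, 0, 43] (not full yet)
step 5: append 45 -> window=[29, 60, 0, 43, 45] -> max=60
step 6: append 68 -> window=[60, 0, 43, 45, 68] -> max=68
step 7: append 4 -> window=[0, 43, 45, 68, 4] -> max=68
step 8: append 49 -> window=[43, 45, 68, 4, 49] -> max=68
step 9: append 33 -> window=[45, 68, 4, 49, 33] -> max=68
step 10: append 6 -> window=[68, 4, 49, 33, 6] -> max=68
Window #6 max = 68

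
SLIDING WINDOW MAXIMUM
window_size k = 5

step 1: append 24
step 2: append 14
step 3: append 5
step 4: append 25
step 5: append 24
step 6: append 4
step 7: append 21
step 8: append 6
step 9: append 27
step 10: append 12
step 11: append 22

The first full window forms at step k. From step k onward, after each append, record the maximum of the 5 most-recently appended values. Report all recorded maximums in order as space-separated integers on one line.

Answer: 25 25 25 25 27 27 27

Derivation:
step 1: append 24 -> window=[24] (not full yet)
step 2: append 14 -> window=[24, 14] (not full yet)
step 3: append 5 -> window=[24, 14, 5] (not full yet)
step 4: append 25 -> window=[24, 14, 5, 25] (not full yet)
step 5: append 24 -> window=[24, 14, 5, 25, 24] -> max=25
step 6: append 4 -> window=[14, 5, 25, 24, 4] -> max=25
step 7: append 21 -> window=[5, 25, 24, 4, 21] -> max=25
step 8: append 6 -> window=[25, 24, 4, 21, 6] -> max=25
step 9: append 27 -> window=[24, 4, 21, 6, 27] -> max=27
step 10: append 12 -> window=[4, 21, 6, 27, 12] -> max=27
step 11: append 22 -> window=[21, 6, 27, 12, 22] -> max=27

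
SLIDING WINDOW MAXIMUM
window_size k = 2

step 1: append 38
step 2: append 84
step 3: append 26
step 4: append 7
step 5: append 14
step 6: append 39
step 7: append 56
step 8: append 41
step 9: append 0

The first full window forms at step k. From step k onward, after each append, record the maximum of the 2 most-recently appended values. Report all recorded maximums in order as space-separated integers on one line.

step 1: append 38 -> window=[38] (not full yet)
step 2: append 84 -> window=[38, 84] -> max=84
step 3: append 26 -> window=[84, 26] -> max=84
step 4: append 7 -> window=[26, 7] -> max=26
step 5: append 14 -> window=[7, 14] -> max=14
step 6: append 39 -> window=[14, 39] -> max=39
step 7: append 56 -> window=[39, 56] -> max=56
step 8: append 41 -> window=[56, 41] -> max=56
step 9: append 0 -> window=[41, 0] -> max=41

Answer: 84 84 26 14 39 56 56 41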